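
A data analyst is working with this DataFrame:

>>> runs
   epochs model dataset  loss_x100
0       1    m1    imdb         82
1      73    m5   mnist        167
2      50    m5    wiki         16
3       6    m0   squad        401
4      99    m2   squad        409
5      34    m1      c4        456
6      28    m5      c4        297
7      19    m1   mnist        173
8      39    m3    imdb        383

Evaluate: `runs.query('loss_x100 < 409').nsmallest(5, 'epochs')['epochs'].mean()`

18.6

filter rows where loss_x100 < 409:
   epochs model dataset  loss_x100
0       1    m1    imdb         82
1      73    m5   mnist        167
2      50    m5    wiki         16
3       6    m0   squad        401
6      28    m5      c4        297
7      19    m1   mnist        173
8      39    m3    imdb        383
take 5 rows with smallest epochs:
   epochs model dataset  loss_x100
0       1    m1    imdb         82
3       6    m0   squad        401
7      19    m1   mnist        173
6      28    m5      c4        297
8      39    m3    imdb        383
Taking the mean of column 'epochs' gives 18.6.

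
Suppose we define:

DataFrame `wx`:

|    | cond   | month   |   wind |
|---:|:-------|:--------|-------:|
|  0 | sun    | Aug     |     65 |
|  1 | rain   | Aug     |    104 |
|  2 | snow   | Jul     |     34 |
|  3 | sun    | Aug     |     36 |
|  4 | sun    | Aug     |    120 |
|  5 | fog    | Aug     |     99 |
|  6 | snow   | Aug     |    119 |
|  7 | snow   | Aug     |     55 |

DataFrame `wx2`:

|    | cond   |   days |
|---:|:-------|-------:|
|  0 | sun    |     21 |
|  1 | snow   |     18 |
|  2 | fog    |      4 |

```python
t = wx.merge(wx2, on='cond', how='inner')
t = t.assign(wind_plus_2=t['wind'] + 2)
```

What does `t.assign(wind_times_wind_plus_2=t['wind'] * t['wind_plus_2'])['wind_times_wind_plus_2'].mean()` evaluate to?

merge on 'cond' (how='inner') → 7 rows:
   cond month  wind  days
0   sun   Aug    65    21
1  snow   Jul    34    18
2   sun   Aug    36    21
3   sun   Aug   120    21
4   fog   Aug    99     4
5  snow   Aug   119    18
6  snow   Aug    55    18
add column wind_plus_2 = t['wind'] + 2:
   cond month  wind  days  wind_plus_2
0   sun   Aug    65    21           67
1  snow   Jul    34    18           36
2   sun   Aug    36    21           38
3   sun   Aug   120    21          122
4   fog   Aug    99     4          101
5  snow   Aug   119    18          121
6  snow   Aug    55    18           57
add column wind_times_wind_plus_2 = t['wind'] * t['wind_plus_2']:
   cond month  wind  days  wind_plus_2  wind_times_wind_plus_2
0   sun   Aug    65    21           67                    4355
1  snow   Jul    34    18           36                    1224
2   sun   Aug    36    21           38                    1368
3   sun   Aug   120    21          122                   14640
4   fog   Aug    99     4          101                    9999
5  snow   Aug   119    18          121                   14399
6  snow   Aug    55    18           57                    3135
Finally, mean of column 'wind_times_wind_plus_2' = 7017.14285714.

7017.14285714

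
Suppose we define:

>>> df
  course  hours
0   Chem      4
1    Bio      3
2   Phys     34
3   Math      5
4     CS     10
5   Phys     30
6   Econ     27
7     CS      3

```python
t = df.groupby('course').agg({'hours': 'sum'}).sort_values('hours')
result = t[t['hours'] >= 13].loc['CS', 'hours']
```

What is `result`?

13

group by course, sum of hours:
        hours
course       
Bio         3
CS         13
Chem        4
Econ       27
Math        5
Phys       64
sort by hours:
        hours
course       
Bio         3
Chem        4
Math        5
CS         13
Econ       27
Phys       64
filter rows where hours >= 13:
        hours
course       
CS         13
Econ       27
Phys       64
Reading off the value at row 'CS', column 'hours', we get 13.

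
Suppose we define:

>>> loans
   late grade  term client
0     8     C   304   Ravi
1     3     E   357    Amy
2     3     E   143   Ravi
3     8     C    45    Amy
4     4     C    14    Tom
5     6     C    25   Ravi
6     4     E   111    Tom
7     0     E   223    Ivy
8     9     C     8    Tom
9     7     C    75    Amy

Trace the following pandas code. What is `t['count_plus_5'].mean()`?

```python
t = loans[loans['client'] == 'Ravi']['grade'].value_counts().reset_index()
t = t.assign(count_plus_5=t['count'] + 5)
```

6.5

filter rows where client == 'Ravi':
   late grade  term client
0     8     C   304   Ravi
2     3     E   143   Ravi
5     6     C    25   Ravi
value_counts of grade:
grade
C    2
E    1
Name: count, dtype: int64
reset_index():
  grade  count
0     C      2
1     E      1
add column count_plus_5 = t['count'] + 5:
  grade  count  count_plus_5
0     C      2             7
1     E      1             6
Finally, mean of column 'count_plus_5' = 6.5.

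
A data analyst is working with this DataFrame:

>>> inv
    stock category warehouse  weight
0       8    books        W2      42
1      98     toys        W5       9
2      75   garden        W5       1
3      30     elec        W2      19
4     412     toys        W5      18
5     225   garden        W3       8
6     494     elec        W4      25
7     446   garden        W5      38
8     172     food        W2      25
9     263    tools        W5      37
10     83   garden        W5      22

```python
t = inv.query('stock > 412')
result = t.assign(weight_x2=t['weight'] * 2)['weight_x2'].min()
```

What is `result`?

filter rows where stock > 412:
   stock category warehouse  weight
6    494     elec        W4      25
7    446   garden        W5      38
add column weight_x2 = t['weight'] * 2:
   stock category warehouse  weight  weight_x2
6    494     elec        W4      25         50
7    446   garden        W5      38         76

50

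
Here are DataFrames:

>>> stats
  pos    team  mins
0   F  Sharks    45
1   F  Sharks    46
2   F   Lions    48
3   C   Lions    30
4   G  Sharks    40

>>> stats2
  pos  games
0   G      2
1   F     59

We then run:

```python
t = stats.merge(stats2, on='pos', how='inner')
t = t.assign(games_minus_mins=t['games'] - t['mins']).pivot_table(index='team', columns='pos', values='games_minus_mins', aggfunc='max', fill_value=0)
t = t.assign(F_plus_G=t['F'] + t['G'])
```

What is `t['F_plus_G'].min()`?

merge on 'pos' (how='inner') → 4 rows:
  pos    team  mins  games
0   F  Sharks    45     59
1   F  Sharks    46     59
2   F   Lions    48     59
3   G  Sharks    40      2
add column games_minus_mins = t['games'] - t['mins']:
  pos    team  mins  games  games_minus_mins
0   F  Sharks    45     59                14
1   F  Sharks    46     59                13
2   F   Lions    48     59                11
3   G  Sharks    40      2               -38
pivot: rows=team, cols=pos, max(games_minus_mins):
pos      F   G
team          
Lions   11   0
Sharks  14 -38
add column F_plus_G = t['F'] + t['G']:
pos      F   G  F_plus_G
team                    
Lions   11   0        11
Sharks  14 -38       -24

-24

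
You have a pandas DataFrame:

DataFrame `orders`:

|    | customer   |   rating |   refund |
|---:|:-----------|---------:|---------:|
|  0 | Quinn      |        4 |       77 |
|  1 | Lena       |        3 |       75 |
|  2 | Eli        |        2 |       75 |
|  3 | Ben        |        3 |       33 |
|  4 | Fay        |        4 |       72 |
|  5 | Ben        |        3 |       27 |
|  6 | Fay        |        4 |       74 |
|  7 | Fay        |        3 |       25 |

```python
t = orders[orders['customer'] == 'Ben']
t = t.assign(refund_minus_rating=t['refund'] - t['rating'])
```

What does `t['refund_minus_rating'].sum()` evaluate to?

54

filter rows where customer == 'Ben':
  customer  rating  refund
3      Ben       3      33
5      Ben       3      27
add column refund_minus_rating = t['refund'] - t['rating']:
  customer  rating  refund  refund_minus_rating
3      Ben       3      33                   30
5      Ben       3      27                   24
Then the sum of column 'refund_minus_rating': 54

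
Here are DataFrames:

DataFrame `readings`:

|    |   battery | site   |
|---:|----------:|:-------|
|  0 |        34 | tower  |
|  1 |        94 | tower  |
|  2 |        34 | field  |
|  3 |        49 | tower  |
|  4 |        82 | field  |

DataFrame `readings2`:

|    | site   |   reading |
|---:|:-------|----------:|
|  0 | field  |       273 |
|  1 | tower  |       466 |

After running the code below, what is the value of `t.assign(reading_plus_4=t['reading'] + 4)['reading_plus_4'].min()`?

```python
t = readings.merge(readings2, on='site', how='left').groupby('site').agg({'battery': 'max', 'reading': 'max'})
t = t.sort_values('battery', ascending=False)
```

277

merge on 'site' (how='left') → 5 rows:
   battery   site  reading
0       34  tower      466
1       94  tower      466
2       34  field      273
3       49  tower      466
4       82  field      273
group by site: max(battery), max(reading):
       battery  reading
site                   
field       82      273
tower       94      466
sort by battery descending:
       battery  reading
site                   
tower       94      466
field       82      273
add column reading_plus_4 = t['reading'] + 4:
       battery  reading  reading_plus_4
site                                   
tower       94      466             470
field       82      273             277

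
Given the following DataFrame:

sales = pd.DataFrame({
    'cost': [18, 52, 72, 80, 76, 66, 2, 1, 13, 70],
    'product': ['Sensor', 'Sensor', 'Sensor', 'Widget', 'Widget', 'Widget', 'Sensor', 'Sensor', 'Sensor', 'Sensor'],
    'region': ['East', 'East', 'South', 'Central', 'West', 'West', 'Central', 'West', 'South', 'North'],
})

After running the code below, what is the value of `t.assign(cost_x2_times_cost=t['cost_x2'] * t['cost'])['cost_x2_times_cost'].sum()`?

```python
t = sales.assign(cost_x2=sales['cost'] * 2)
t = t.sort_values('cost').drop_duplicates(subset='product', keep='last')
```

23168

add column cost_x2 = sales['cost'] * 2:
   cost product   region  cost_x2
0    18  Sensor     East       36
1    52  Sensor     East      104
2    72  Sensor    South      144
3    80  Widget  Central      160
4    76  Widget     West      152
5    66  Widget     West      132
6     2  Sensor  Central        4
7     1  Sensor     West        2
8    13  Sensor    South       26
9    70  Sensor    North      140
sort by cost:
   cost product   region  cost_x2
7     1  Sensor     West        2
6     2  Sensor  Central        4
8    13  Sensor    South       26
0    18  Sensor     East       36
1    52  Sensor     East      104
5    66  Widget     West      132
9    70  Sensor    North      140
2    72  Sensor    South      144
4    76  Widget     West      152
3    80  Widget  Central      160
drop duplicate product (keep=last):
   cost product   region  cost_x2
2    72  Sensor    South      144
3    80  Widget  Central      160
add column cost_x2_times_cost = t['cost_x2'] * t['cost']:
   cost product   region  cost_x2  cost_x2_times_cost
2    72  Sensor    South      144               10368
3    80  Widget  Central      160               12800
Taking the sum of column 'cost_x2_times_cost' gives 23168.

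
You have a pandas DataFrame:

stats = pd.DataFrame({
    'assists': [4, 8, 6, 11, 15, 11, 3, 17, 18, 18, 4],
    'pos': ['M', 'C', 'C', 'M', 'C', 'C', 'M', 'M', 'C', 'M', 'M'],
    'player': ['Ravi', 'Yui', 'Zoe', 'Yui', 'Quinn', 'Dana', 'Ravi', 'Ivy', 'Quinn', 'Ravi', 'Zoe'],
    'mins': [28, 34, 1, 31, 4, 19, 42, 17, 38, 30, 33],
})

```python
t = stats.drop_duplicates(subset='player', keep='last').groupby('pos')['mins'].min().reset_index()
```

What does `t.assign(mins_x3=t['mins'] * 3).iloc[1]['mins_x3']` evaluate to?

drop duplicate player (keep=last):
    assists pos player  mins
3        11   M    Yui    31
5        11   C   Dana    19
7        17   M    Ivy    17
8        18   C  Quinn    38
9        18   M   Ravi    30
10        4   M    Zoe    33
group by pos, min of mins:
pos
C    19
M    17
Name: mins, dtype: int64
reset_index():
  pos  mins
0   C    19
1   M    17
add column mins_x3 = t['mins'] * 3:
  pos  mins  mins_x3
0   C    19       57
1   M    17       51
The value at position 1, column 'mins_x3' is 51.

51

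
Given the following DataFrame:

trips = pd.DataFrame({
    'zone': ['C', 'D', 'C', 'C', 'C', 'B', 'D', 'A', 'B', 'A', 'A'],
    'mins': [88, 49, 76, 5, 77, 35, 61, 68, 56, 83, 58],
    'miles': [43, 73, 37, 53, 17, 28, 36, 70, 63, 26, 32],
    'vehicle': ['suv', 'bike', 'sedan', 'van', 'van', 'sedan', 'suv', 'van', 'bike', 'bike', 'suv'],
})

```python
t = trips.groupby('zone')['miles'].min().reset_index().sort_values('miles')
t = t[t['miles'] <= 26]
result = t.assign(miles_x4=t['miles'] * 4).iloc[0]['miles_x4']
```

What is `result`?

68

group by zone, min of miles:
zone
A    26
B    28
C    17
D    36
Name: miles, dtype: int64
reset_index():
  zone  miles
0    A     26
1    B     28
2    C     17
3    D     36
sort by miles:
  zone  miles
2    C     17
0    A     26
1    B     28
3    D     36
filter rows where miles <= 26:
  zone  miles
2    C     17
0    A     26
add column miles_x4 = t['miles'] * 4:
  zone  miles  miles_x4
2    C     17        68
0    A     26       104
Reading off the value at position 0, column 'miles_x4', we get 68.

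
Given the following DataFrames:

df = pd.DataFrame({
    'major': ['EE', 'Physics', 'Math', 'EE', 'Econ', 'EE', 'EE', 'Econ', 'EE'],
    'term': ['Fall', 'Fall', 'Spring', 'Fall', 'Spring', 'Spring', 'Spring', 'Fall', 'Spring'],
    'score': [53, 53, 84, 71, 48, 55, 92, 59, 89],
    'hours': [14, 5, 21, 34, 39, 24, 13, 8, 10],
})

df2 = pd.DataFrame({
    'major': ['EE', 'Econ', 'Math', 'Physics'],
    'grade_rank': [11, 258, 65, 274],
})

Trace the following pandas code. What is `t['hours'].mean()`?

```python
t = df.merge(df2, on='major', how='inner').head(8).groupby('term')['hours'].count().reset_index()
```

4.0

merge on 'major' (how='inner') → 9 rows:
     major    term  score  hours  grade_rank
0       EE    Fall     53     14          11
1  Physics    Fall     53      5         274
2     Math  Spring     84     21          65
3       EE    Fall     71     34          11
4     Econ  Spring     48     39         258
5       EE  Spring     55     24          11
6       EE  Spring     92     13          11
7     Econ    Fall     59      8         258
8       EE  Spring     89     10          11
take first 8 rows:
     major    term  score  hours  grade_rank
0       EE    Fall     53     14          11
1  Physics    Fall     53      5         274
2     Math  Spring     84     21          65
3       EE    Fall     71     34          11
4     Econ  Spring     48     39         258
5       EE  Spring     55     24          11
6       EE  Spring     92     13          11
7     Econ    Fall     59      8         258
group by term, count of hours:
term
Fall      4
Spring    4
Name: hours, dtype: int64
reset_index():
     term  hours
0    Fall      4
1  Spring      4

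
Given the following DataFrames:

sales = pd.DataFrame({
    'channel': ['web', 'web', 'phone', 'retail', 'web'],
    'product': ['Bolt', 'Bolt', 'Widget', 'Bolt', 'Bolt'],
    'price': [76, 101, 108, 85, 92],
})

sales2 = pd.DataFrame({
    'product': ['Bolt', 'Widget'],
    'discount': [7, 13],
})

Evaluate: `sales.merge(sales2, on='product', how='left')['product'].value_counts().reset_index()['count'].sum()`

merge on 'product' (how='left') → 5 rows:
  channel product  price  discount
0     web    Bolt     76         7
1     web    Bolt    101         7
2   phone  Widget    108        13
3  retail    Bolt     85         7
4     web    Bolt     92         7
value_counts of product:
product
Bolt      4
Widget    1
Name: count, dtype: int64
reset_index():
  product  count
0    Bolt      4
1  Widget      1

5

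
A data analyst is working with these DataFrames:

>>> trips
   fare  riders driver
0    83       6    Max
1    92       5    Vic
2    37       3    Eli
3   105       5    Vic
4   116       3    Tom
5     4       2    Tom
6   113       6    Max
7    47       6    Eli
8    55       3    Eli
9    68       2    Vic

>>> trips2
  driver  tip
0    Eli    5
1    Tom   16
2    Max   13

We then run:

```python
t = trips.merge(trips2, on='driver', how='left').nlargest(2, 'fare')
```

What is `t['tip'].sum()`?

29.0

merge on 'driver' (how='left') → 10 rows:
   fare  riders driver   tip
0    83       6    Max  13.0
1    92       5    Vic   NaN
2    37       3    Eli   5.0
3   105       5    Vic   NaN
4   116       3    Tom  16.0
5     4       2    Tom  16.0
6   113       6    Max  13.0
7    47       6    Eli   5.0
8    55       3    Eli   5.0
9    68       2    Vic   NaN
take 2 rows with largest fare:
   fare  riders driver   tip
4   116       3    Tom  16.0
6   113       6    Max  13.0
Taking the sum of column 'tip' gives 29.0.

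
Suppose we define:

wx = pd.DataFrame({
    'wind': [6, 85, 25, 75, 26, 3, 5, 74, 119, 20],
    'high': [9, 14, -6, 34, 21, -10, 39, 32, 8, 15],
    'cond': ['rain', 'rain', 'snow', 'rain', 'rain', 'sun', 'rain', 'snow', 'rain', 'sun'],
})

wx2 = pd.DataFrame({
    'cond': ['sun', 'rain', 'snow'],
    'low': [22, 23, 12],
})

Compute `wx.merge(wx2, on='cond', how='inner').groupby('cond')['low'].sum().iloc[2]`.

merge on 'cond' (how='inner') → 10 rows:
   wind  high  cond  low
0     6     9  rain   23
1    85    14  rain   23
2    25    -6  snow   12
3    75    34  rain   23
4    26    21  rain   23
5     3   -10   sun   22
6     5    39  rain   23
7    74    32  snow   12
8   119     8  rain   23
9    20    15   sun   22
group by cond, sum of low:
cond
rain    138
snow     24
sun      44
Name: low, dtype: int64
Reading off the value at position 2, we get 44.

44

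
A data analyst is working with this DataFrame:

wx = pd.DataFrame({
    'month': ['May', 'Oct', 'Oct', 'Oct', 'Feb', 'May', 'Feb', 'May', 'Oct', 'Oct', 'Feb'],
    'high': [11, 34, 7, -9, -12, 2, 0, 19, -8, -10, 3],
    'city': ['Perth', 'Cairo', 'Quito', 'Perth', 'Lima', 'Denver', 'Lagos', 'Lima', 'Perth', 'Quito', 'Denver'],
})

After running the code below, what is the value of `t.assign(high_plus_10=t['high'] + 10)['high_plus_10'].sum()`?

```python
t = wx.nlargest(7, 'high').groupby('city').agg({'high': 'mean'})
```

take 7 rows with largest high:
   month  high    city
1    Oct    34   Cairo
7    May    19    Lima
0    May    11   Perth
2    Oct     7   Quito
10   Feb     3  Denver
5    May     2  Denver
6    Feb     0   Lagos
group by city, mean of high:
        high
city        
Cairo   34.0
Denver   2.5
Lagos    0.0
Lima    19.0
Perth   11.0
Quito    7.0
add column high_plus_10 = t['high'] + 10:
        high  high_plus_10
city                      
Cairo   34.0          44.0
Denver   2.5          12.5
Lagos    0.0          10.0
Lima    19.0          29.0
Perth   11.0          21.0
Quito    7.0          17.0
Finally, sum of column 'high_plus_10' = 133.5.

133.5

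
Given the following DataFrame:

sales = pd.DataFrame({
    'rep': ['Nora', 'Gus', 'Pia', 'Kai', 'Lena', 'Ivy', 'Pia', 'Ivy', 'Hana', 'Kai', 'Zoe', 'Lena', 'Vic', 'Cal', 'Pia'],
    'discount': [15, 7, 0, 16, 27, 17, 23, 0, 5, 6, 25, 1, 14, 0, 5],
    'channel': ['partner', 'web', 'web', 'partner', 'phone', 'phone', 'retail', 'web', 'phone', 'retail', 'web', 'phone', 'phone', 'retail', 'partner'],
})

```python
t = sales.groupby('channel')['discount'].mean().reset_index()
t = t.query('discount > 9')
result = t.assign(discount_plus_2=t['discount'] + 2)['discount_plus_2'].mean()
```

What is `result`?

13.4888888889

group by channel, mean of discount:
channel
partner    12.000000
phone      12.800000
retail      9.666667
web         8.000000
Name: discount, dtype: float64
reset_index():
   channel   discount
0  partner  12.000000
1    phone  12.800000
2   retail   9.666667
3      web   8.000000
filter rows where discount > 9:
   channel   discount
0  partner  12.000000
1    phone  12.800000
2   retail   9.666667
add column discount_plus_2 = t['discount'] + 2:
   channel   discount  discount_plus_2
0  partner  12.000000        14.000000
1    phone  12.800000        14.800000
2   retail   9.666667        11.666667
Reading off the mean of column 'discount_plus_2', we get 13.4888888889.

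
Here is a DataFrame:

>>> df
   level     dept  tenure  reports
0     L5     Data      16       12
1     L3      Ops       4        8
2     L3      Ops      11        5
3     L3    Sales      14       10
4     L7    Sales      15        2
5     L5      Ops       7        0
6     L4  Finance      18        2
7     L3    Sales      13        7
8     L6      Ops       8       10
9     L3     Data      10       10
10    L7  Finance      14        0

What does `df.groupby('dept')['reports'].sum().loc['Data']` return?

22

group by dept, sum of reports:
dept
Data       22
Finance     2
Ops        23
Sales      19
Name: reports, dtype: int64
Hence 22.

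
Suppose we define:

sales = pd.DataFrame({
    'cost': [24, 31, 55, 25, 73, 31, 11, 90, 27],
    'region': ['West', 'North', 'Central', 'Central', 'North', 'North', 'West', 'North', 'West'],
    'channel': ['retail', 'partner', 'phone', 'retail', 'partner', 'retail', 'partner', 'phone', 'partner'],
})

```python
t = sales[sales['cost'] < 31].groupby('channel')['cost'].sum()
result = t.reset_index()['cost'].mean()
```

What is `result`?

43.5

filter rows where cost < 31:
   cost   region  channel
0    24     West   retail
3    25  Central   retail
6    11     West  partner
8    27     West  partner
group by channel, sum of cost:
channel
partner    38
retail     49
Name: cost, dtype: int64
reset_index():
   channel  cost
0  partner    38
1   retail    49
Taking the mean of column 'cost' gives 43.5.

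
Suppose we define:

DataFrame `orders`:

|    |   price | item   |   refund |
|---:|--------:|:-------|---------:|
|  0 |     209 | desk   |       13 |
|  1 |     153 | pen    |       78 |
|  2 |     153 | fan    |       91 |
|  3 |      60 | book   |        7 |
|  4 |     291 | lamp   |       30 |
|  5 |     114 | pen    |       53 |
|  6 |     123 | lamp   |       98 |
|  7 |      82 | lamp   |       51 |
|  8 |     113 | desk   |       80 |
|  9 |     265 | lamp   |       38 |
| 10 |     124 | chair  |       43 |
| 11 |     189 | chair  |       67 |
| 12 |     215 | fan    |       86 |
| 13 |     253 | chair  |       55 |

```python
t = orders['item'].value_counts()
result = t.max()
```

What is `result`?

value_counts of item:
item
lamp     4
chair    3
desk     2
pen      2
fan      2
book     1
Name: count, dtype: int64

4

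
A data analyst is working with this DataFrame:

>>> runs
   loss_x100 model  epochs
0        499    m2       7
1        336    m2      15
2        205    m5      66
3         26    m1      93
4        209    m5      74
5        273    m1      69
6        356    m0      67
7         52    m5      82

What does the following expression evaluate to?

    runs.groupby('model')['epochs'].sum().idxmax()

group by model, sum of epochs:
model
m0     67
m1    162
m2     22
m5    222
Name: epochs, dtype: int64

m5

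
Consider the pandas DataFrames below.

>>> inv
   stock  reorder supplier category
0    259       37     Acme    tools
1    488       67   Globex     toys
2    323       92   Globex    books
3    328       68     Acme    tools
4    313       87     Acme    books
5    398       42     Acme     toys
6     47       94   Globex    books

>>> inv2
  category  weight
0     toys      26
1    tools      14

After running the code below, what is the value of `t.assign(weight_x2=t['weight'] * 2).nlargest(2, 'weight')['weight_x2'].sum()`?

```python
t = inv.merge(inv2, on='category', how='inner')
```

104

merge on 'category' (how='inner') → 4 rows:
   stock  reorder supplier category  weight
0    259       37     Acme    tools      14
1    488       67   Globex     toys      26
2    328       68     Acme    tools      14
3    398       42     Acme     toys      26
add column weight_x2 = t['weight'] * 2:
   stock  reorder supplier category  weight  weight_x2
0    259       37     Acme    tools      14         28
1    488       67   Globex     toys      26         52
2    328       68     Acme    tools      14         28
3    398       42     Acme     toys      26         52
take 2 rows with largest weight:
   stock  reorder supplier category  weight  weight_x2
1    488       67   Globex     toys      26         52
3    398       42     Acme     toys      26         52
Finally, sum of column 'weight_x2' = 104.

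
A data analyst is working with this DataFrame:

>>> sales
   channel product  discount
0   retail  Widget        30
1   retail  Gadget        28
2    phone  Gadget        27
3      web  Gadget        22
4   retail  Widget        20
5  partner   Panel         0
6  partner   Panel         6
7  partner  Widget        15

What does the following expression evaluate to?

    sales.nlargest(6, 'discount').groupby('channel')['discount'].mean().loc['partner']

take 6 rows with largest discount:
   channel product  discount
0   retail  Widget        30
1   retail  Gadget        28
2    phone  Gadget        27
3      web  Gadget        22
4   retail  Widget        20
7  partner  Widget        15
group by channel, mean of discount:
channel
partner    15.0
phone      27.0
retail     26.0
web        22.0
Name: discount, dtype: float64
Finally, value at index 'partner' = 15.0.

15.0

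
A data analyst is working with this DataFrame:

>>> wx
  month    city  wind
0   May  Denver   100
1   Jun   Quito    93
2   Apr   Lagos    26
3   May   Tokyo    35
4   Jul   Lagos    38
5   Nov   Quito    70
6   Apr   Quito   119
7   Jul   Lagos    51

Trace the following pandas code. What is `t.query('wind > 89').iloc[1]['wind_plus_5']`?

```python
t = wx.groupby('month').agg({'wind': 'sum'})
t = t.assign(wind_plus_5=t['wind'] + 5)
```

group by month, sum of wind:
       wind
month      
Apr     145
Jul      89
Jun      93
May     135
Nov      70
add column wind_plus_5 = t['wind'] + 5:
       wind  wind_plus_5
month                   
Apr     145          150
Jul      89           94
Jun      93           98
May     135          140
Nov      70           75
filter rows where wind > 89:
       wind  wind_plus_5
month                   
Apr     145          150
Jun      93           98
May     135          140
Then the value at position 1, column 'wind_plus_5': 98

98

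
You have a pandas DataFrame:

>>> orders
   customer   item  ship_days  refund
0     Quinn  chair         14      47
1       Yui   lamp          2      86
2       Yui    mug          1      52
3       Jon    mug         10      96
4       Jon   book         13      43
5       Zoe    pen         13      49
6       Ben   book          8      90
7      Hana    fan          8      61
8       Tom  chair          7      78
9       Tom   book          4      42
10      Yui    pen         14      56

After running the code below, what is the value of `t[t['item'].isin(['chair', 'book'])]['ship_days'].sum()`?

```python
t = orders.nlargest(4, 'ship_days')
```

27

take 4 rows with largest ship_days:
   customer   item  ship_days  refund
0     Quinn  chair         14      47
10      Yui    pen         14      56
4       Jon   book         13      43
5       Zoe    pen         13      49
filter rows where item in ['chair', 'book']:
  customer   item  ship_days  refund
0    Quinn  chair         14      47
4      Jon   book         13      43
Hence 27.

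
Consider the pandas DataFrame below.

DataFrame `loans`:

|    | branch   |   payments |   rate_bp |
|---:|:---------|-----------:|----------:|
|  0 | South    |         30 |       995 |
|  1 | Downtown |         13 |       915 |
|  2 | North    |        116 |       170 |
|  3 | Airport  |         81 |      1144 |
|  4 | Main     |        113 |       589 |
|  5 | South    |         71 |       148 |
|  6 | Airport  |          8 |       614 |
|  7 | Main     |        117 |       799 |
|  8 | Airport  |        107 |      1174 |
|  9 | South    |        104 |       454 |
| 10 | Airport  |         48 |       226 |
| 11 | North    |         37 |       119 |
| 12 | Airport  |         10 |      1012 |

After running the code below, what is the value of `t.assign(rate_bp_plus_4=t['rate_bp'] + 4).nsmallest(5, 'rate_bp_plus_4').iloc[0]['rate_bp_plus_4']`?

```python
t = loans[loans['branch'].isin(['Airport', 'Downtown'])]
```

230

filter rows where branch in ['Airport', 'Downtown']:
      branch  payments  rate_bp
1   Downtown        13      915
3    Airport        81     1144
6    Airport         8      614
8    Airport       107     1174
10   Airport        48      226
12   Airport        10     1012
add column rate_bp_plus_4 = t['rate_bp'] + 4:
      branch  payments  rate_bp  rate_bp_plus_4
1   Downtown        13      915             919
3    Airport        81     1144            1148
6    Airport         8      614             618
8    Airport       107     1174            1178
10   Airport        48      226             230
12   Airport        10     1012            1016
take 5 rows with smallest rate_bp_plus_4:
      branch  payments  rate_bp  rate_bp_plus_4
10   Airport        48      226             230
6    Airport         8      614             618
1   Downtown        13      915             919
12   Airport        10     1012            1016
3    Airport        81     1144            1148
The value at position 0, column 'rate_bp_plus_4' is 230.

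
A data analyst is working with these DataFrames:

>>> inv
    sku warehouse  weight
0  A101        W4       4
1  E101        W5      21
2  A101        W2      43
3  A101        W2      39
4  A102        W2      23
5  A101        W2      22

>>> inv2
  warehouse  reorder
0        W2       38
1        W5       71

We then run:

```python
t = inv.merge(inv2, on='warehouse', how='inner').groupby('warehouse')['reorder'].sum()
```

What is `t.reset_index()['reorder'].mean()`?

111.5

merge on 'warehouse' (how='inner') → 5 rows:
    sku warehouse  weight  reorder
0  E101        W5      21       71
1  A101        W2      43       38
2  A101        W2      39       38
3  A102        W2      23       38
4  A101        W2      22       38
group by warehouse, sum of reorder:
warehouse
W2    152
W5     71
Name: reorder, dtype: int64
reset_index():
  warehouse  reorder
0        W2      152
1        W5       71
Reading off the mean of column 'reorder', we get 111.5.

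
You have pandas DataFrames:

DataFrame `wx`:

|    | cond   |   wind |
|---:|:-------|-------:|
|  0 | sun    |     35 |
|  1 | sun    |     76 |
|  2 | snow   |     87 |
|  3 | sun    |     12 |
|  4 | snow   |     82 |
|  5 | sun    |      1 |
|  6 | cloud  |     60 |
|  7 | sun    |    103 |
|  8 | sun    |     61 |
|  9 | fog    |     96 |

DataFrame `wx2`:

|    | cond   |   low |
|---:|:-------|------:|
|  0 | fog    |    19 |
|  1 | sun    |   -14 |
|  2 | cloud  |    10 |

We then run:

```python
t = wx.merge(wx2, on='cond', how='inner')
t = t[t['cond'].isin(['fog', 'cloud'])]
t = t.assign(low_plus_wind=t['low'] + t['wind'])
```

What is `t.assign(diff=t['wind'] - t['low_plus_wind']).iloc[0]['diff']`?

-10

merge on 'cond' (how='inner') → 8 rows:
    cond  wind  low
0    sun    35  -14
1    sun    76  -14
2    sun    12  -14
3    sun     1  -14
4  cloud    60   10
5    sun   103  -14
6    sun    61  -14
7    fog    96   19
filter rows where cond in ['fog', 'cloud']:
    cond  wind  low
4  cloud    60   10
7    fog    96   19
add column low_plus_wind = t['low'] + t['wind']:
    cond  wind  low  low_plus_wind
4  cloud    60   10             70
7    fog    96   19            115
add column diff = t['wind'] - t['low_plus_wind']:
    cond  wind  low  low_plus_wind  diff
4  cloud    60   10             70   -10
7    fog    96   19            115   -19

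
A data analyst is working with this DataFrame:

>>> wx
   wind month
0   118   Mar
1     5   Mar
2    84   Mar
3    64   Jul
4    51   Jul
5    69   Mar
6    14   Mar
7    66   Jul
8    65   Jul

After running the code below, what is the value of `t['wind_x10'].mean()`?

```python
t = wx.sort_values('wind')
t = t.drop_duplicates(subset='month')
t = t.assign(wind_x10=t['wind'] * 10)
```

sort by wind:
   wind month
1     5   Mar
6    14   Mar
4    51   Jul
3    64   Jul
8    65   Jul
7    66   Jul
5    69   Mar
2    84   Mar
0   118   Mar
drop duplicate month (keep=first):
   wind month
1     5   Mar
4    51   Jul
add column wind_x10 = t['wind'] * 10:
   wind month  wind_x10
1     5   Mar        50
4    51   Jul       510

280.0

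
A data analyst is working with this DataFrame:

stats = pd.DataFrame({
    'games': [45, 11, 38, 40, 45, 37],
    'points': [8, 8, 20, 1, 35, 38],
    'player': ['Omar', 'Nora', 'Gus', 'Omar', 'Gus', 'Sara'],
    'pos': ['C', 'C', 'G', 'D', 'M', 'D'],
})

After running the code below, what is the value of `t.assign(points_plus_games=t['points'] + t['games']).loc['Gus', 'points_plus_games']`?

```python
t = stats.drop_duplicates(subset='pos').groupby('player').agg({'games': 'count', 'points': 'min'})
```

drop duplicate pos (keep=first):
   games  points player pos
0     45       8   Omar   C
2     38      20    Gus   G
3     40       1   Omar   D
4     45      35    Gus   M
group by player: count(games), min(points):
        games  points
player               
Gus         2      20
Omar        2       1
add column points_plus_games = t['points'] + t['games']:
        games  points  points_plus_games
player                                  
Gus         2      20                 22
Omar        2       1                  3
The value at row 'Gus', column 'points_plus_games' is 22.

22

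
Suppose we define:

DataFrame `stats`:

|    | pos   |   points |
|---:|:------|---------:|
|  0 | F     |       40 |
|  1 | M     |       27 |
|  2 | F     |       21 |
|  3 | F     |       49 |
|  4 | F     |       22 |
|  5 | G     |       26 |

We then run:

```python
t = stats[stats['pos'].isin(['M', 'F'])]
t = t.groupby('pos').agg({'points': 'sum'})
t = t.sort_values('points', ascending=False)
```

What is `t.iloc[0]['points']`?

filter rows where pos in ['M', 'F']:
  pos  points
0   F      40
1   M      27
2   F      21
3   F      49
4   F      22
group by pos, sum of points:
     points
pos        
F       132
M        27
sort by points descending:
     points
pos        
F       132
M        27
So iloc[0]['points'] = 132.

132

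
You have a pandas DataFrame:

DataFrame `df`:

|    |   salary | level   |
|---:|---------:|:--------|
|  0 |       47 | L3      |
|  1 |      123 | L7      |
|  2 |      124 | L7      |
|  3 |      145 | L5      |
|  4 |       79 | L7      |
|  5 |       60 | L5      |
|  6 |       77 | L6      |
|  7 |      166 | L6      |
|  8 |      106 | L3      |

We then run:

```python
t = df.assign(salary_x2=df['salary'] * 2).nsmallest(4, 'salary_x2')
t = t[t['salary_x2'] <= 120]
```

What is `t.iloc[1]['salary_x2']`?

120

add column salary_x2 = df['salary'] * 2:
   salary level  salary_x2
0      47    L3         94
1     123    L7        246
2     124    L7        248
3     145    L5        290
4      79    L7        158
5      60    L5        120
6      77    L6        154
7     166    L6        332
8     106    L3        212
take 4 rows with smallest salary_x2:
   salary level  salary_x2
0      47    L3         94
5      60    L5        120
6      77    L6        154
4      79    L7        158
filter rows where salary_x2 <= 120:
   salary level  salary_x2
0      47    L3         94
5      60    L5        120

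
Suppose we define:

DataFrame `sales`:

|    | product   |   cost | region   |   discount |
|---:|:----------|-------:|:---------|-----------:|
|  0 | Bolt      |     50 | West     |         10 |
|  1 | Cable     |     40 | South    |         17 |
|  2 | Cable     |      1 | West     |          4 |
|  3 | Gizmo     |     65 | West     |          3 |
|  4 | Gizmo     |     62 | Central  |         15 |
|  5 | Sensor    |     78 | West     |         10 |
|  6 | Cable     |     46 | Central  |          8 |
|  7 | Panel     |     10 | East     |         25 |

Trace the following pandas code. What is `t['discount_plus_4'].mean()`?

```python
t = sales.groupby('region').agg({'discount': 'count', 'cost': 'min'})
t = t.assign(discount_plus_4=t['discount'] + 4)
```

6.0

group by region: count(discount), min(cost):
         discount  cost
region                 
Central         2    46
East            1    10
South           1    40
West            4     1
add column discount_plus_4 = t['discount'] + 4:
         discount  cost  discount_plus_4
region                                  
Central         2    46                6
East            1    10                5
South           1    40                5
West            4     1                8
Then the mean of column 'discount_plus_4': 6.0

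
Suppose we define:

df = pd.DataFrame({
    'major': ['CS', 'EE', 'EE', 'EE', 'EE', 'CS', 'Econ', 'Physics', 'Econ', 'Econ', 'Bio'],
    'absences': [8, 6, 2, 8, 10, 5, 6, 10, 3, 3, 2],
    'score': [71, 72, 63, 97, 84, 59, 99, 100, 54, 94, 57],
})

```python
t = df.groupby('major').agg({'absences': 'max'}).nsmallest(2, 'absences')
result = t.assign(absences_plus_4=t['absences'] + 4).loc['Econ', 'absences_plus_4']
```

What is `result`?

10

group by major, max of absences:
         absences
major            
Bio             2
CS              8
EE             10
Econ            6
Physics        10
take 2 rows with smallest absences:
       absences
major          
Bio           2
Econ          6
add column absences_plus_4 = t['absences'] + 4:
       absences  absences_plus_4
major                           
Bio           2                6
Econ          6               10
Finally, value at row 'Econ', column 'absences_plus_4' = 10.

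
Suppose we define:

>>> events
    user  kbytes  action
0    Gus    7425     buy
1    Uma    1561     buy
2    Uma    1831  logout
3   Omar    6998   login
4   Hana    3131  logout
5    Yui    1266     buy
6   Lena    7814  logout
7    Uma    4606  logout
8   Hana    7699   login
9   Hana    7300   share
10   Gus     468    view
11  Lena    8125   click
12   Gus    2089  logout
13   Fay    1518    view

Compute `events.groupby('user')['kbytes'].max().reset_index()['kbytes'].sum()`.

37637

group by user, max of kbytes:
user
Fay     1518
Gus     7425
Hana    7699
Lena    8125
Omar    6998
Uma     4606
Yui     1266
Name: kbytes, dtype: int64
reset_index():
   user  kbytes
0   Fay    1518
1   Gus    7425
2  Hana    7699
3  Lena    8125
4  Omar    6998
5   Uma    4606
6   Yui    1266
Finally, sum of column 'kbytes' = 37637.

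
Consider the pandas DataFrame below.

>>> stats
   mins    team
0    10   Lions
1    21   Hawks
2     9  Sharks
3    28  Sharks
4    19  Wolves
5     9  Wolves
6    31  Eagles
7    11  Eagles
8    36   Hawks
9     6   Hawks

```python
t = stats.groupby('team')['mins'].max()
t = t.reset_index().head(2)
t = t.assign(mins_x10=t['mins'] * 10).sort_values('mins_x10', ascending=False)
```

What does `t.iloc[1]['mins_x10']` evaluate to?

310

group by team, max of mins:
team
Eagles    31
Hawks     36
Lions     10
Sharks    28
Wolves    19
Name: mins, dtype: int64
reset_index():
     team  mins
0  Eagles    31
1   Hawks    36
2   Lions    10
3  Sharks    28
4  Wolves    19
take first 2 rows:
     team  mins
0  Eagles    31
1   Hawks    36
add column mins_x10 = t['mins'] * 10:
     team  mins  mins_x10
0  Eagles    31       310
1   Hawks    36       360
sort by mins_x10 descending:
     team  mins  mins_x10
1   Hawks    36       360
0  Eagles    31       310
So iloc[1]['mins_x10'] = 310.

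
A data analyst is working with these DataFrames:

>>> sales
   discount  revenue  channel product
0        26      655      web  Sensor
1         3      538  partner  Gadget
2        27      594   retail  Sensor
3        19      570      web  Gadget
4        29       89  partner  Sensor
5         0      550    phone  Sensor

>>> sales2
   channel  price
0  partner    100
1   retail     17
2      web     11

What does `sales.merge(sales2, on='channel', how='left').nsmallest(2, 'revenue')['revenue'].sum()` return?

merge on 'channel' (how='left') → 6 rows:
   discount  revenue  channel product  price
0        26      655      web  Sensor   11.0
1         3      538  partner  Gadget  100.0
2        27      594   retail  Sensor   17.0
3        19      570      web  Gadget   11.0
4        29       89  partner  Sensor  100.0
5         0      550    phone  Sensor    NaN
take 2 rows with smallest revenue:
   discount  revenue  channel product  price
4        29       89  partner  Sensor  100.0
1         3      538  partner  Gadget  100.0
Hence 627.

627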